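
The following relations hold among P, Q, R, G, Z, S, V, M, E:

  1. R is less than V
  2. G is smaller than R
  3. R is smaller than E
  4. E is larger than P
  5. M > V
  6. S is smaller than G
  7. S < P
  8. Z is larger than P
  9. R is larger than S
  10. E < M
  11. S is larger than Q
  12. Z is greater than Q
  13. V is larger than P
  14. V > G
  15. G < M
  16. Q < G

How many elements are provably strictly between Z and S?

The relations place S below Z. An element lies strictly between them when it is forced above S and also forced below Z.
Above S: {G, P, R, V, E, M}. Below Z: {Q, P}.
Intersection: {P} — 1.

1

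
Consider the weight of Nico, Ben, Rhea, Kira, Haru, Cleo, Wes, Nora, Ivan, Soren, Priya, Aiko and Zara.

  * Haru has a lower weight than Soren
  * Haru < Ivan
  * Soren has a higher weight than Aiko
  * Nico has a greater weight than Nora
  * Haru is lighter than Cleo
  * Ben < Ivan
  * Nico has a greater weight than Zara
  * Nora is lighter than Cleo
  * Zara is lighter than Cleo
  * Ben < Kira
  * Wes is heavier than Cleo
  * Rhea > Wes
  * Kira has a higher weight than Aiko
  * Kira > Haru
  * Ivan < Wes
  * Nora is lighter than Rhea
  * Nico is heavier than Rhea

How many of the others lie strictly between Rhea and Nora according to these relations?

2

Chaining upward from Nora reaches: Cleo, Wes, Nico.
Chaining downward from Rhea reaches: Zara, Haru, Ben, Cleo, Ivan, Wes.
Strictly between Nora and Rhea are those in both lists: Cleo, Wes — 2 elements.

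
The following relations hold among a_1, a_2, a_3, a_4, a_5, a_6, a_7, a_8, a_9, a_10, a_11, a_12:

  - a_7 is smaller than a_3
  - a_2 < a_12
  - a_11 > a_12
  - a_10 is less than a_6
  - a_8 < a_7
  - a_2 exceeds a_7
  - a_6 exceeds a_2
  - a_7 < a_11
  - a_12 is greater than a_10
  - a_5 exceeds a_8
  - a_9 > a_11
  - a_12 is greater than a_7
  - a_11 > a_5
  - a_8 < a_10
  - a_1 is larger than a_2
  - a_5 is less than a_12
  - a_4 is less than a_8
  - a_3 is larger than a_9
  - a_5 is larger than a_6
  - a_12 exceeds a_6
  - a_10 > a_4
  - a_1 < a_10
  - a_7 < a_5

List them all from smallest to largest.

Each adjacent pair is fixed by a given relation: a_4 < a_8; a_8 < a_7; a_7 < a_2; a_2 < a_1; a_1 < a_10; a_10 < a_6; a_6 < a_5; a_5 < a_12; a_12 < a_11; a_11 < a_9; a_9 < a_3. Chaining them end to end gives the full order.

a_4 < a_8 < a_7 < a_2 < a_1 < a_10 < a_6 < a_5 < a_12 < a_11 < a_9 < a_3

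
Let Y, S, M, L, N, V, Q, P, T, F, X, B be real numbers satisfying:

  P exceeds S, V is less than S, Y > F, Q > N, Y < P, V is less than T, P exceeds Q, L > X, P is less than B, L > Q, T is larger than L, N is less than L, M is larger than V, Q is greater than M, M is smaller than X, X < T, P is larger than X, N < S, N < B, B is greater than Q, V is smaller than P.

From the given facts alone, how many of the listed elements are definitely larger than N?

The elements the relations force above N are S, Q, L, T, P, B — no chain reaches any other.
That is 6.

6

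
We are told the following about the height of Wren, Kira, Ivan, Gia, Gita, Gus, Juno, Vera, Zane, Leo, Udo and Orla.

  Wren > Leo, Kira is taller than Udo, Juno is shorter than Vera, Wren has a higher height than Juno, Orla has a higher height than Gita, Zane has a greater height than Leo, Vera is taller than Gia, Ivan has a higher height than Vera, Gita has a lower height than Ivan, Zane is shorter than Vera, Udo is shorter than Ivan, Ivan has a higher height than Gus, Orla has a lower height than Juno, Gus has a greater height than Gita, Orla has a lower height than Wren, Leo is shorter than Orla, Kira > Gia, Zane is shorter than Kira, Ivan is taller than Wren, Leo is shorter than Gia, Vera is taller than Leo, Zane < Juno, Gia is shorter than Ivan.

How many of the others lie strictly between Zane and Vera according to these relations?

1

Chaining upward from Zane reaches: Juno, Kira, Wren, Ivan.
Chaining downward from Vera reaches: Leo, Gita, Gia, Orla, Juno.
Strictly between Zane and Vera are those in both lists: Juno — 1 element.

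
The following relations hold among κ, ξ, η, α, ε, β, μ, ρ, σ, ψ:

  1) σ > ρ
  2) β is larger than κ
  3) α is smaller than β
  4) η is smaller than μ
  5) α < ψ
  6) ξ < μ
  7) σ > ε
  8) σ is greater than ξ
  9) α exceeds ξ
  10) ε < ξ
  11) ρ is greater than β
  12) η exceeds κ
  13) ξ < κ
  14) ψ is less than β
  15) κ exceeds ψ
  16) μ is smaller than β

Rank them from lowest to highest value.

ε < ξ < α < ψ < κ < η < μ < β < ρ < σ

Nothing is placed below ε, so it is least; from there ε < ξ; ξ < α; α < ψ; ψ < κ; κ < η; η < μ; μ < β; β < ρ; ρ < σ, each given directly.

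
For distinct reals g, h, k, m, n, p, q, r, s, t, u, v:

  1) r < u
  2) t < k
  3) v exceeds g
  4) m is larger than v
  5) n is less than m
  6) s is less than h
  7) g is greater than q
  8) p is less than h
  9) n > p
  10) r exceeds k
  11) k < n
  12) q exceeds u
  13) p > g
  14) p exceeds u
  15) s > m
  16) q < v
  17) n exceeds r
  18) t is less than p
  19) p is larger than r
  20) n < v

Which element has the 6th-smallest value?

g

Chaining the given pairs: t < k < r < u < q < g < p < n < v < m < s < h.
Counting 6 from the smallest end gives g.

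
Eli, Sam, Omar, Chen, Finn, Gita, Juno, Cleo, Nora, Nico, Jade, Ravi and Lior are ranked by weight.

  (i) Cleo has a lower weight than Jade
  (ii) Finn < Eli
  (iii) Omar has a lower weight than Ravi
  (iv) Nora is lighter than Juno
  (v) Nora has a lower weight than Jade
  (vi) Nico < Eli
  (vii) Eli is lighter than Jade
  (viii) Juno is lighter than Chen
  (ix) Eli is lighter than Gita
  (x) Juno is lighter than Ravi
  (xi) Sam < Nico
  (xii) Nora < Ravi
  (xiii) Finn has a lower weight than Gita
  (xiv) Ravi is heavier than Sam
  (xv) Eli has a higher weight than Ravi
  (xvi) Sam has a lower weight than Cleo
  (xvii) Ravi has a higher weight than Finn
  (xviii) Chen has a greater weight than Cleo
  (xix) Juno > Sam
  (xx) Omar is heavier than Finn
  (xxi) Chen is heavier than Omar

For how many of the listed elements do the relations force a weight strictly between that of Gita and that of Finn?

Chaining upward from Finn reaches: Omar, Ravi, Eli, Jade, Chen.
Chaining downward from Gita reaches: Sam, Nora, Nico, Juno, Omar, Ravi, Eli.
Strictly between Finn and Gita are those in both lists: Omar, Ravi, Eli — 3 elements.

3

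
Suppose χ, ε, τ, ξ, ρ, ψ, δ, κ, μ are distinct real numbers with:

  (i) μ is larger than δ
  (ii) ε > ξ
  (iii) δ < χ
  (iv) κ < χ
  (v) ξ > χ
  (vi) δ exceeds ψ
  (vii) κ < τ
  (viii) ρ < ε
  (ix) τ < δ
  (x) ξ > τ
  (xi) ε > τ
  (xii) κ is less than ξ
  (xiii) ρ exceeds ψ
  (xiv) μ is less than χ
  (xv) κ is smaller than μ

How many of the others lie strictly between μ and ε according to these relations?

Chaining upward from μ reaches: χ, ξ.
Chaining downward from ε reaches: κ, τ, ψ, δ, χ, ξ, ρ.
Strictly between μ and ε are those in both lists: χ, ξ — 2 elements.

2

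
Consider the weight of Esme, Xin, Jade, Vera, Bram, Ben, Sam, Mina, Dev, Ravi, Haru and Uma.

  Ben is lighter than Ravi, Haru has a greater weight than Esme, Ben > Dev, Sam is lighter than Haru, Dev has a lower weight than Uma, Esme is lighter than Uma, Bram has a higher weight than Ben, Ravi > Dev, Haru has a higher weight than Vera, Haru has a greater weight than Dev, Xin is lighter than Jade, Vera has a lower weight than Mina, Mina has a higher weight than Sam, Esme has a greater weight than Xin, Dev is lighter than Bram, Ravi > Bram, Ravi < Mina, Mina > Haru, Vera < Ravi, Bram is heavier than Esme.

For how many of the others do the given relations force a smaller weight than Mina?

The elements the relations force below Mina are Vera, Xin, Dev, Sam, Ben, Esme, Bram, Ravi, Haru — no chain reaches any other.
That is 9.

9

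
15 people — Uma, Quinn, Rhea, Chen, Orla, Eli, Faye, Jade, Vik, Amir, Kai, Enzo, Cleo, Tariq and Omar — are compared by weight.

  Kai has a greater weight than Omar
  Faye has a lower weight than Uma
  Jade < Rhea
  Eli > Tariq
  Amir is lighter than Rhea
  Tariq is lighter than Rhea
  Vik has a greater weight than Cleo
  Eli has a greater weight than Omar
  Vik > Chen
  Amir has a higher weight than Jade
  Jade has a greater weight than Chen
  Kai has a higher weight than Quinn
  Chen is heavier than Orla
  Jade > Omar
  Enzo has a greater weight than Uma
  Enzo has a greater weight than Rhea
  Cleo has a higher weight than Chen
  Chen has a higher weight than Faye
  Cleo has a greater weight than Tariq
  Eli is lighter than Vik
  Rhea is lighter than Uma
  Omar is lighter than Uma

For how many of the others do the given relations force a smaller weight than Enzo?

9

Directly below Enzo: Rhea, Uma.
One step further: Faye, Omar, Jade, Tariq, Amir (7 so far).
One step further: Chen (8 so far).
One step further: Orla (9 so far).
No other element is forced below Enzo by the given relations, so the count is 9.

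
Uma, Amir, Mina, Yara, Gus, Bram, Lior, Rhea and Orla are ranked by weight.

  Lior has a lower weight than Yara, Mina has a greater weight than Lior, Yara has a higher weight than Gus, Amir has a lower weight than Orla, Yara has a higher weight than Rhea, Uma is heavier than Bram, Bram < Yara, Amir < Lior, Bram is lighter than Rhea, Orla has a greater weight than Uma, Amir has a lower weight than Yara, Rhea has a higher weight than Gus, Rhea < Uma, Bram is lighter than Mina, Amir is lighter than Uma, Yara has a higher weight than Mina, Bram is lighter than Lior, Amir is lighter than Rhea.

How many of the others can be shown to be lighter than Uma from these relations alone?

From Uma the given relations immediately reach Amir, Bram, Rhea.
From those, Gus — 4 in total.
Nothing else is reachable below Uma; 4 in all.

4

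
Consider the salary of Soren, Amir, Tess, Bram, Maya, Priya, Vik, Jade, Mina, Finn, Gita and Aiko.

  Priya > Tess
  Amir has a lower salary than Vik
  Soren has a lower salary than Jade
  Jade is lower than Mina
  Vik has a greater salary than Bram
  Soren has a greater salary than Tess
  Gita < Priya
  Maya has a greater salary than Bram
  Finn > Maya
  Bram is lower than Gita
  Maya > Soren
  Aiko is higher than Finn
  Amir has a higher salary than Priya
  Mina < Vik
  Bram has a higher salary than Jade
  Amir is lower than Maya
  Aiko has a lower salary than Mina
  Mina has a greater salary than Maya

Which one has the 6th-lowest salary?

Piecing the relations together gives one ordering: Tess < Soren < Jade < Bram < Gita < Priya < Amir < Maya < Finn < Aiko < Mina < Vik.
Counting 6 from the smallest end gives Priya.

Priya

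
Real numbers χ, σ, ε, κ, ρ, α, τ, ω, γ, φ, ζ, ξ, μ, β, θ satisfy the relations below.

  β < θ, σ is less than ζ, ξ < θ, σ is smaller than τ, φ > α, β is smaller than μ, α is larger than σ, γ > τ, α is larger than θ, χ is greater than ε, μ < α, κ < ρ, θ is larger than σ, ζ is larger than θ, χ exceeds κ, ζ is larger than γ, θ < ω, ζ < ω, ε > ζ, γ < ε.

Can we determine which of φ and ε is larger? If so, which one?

Following every chain through ε: above ε we get χ; below ε we get σ, β, τ, ξ, γ, θ, ζ.
φ is not reached, and no chain runs the other way from φ to ε.
So the given relations leave the order of ε and φ undetermined.

undetermined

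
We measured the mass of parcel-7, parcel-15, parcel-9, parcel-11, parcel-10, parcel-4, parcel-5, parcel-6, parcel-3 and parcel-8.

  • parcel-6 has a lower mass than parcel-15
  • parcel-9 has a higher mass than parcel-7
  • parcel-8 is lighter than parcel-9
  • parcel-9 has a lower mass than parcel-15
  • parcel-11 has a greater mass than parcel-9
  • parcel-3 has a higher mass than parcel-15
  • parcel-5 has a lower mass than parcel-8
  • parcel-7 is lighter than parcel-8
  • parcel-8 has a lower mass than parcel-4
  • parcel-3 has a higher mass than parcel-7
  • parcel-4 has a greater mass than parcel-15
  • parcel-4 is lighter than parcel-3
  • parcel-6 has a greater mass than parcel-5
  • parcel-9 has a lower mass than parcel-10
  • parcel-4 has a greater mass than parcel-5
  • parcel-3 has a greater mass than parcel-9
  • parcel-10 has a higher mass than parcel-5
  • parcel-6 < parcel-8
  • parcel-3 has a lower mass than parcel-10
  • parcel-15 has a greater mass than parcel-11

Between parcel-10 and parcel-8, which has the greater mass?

Chaining the given relations: parcel-8 < parcel-9 < parcel-11 < parcel-15 < parcel-4 < parcel-3 < parcel-10.
So parcel-8 < parcel-10; parcel-10 is the heavier of the two.

parcel-10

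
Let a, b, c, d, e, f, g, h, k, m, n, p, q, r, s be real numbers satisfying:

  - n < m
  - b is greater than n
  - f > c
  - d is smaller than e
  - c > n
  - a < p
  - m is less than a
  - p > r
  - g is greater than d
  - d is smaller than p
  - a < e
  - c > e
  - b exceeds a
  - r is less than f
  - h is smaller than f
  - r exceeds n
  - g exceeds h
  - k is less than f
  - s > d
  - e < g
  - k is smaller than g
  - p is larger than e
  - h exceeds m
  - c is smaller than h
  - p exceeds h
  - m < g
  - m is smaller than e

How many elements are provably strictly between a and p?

3

Chaining upward from a reaches: e, c, b, h, g, f.
Chaining downward from p reaches: n, d, r, m, e, c, h.
Strictly between a and p are those in both lists: e, c, h — 3 elements.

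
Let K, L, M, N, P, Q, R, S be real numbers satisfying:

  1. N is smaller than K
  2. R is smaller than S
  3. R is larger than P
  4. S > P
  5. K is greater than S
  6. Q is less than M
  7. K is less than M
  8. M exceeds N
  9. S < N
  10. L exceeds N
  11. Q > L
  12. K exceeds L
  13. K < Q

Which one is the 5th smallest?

L

Piecing the relations together gives one ordering: P < R < S < N < L < K < Q < M.
Counting 5 from the smallest end gives L.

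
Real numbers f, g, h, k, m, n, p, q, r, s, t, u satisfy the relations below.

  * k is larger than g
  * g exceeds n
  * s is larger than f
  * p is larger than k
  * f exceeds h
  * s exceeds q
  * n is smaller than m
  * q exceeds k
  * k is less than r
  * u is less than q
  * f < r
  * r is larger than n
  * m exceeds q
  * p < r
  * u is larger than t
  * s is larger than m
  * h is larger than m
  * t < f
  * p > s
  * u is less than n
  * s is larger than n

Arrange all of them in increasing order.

Nothing is placed below t, so it is least; from there t < u; u < n; n < g; g < k; k < q; q < m; m < h; h < f; f < s; s < p; p < r, each given directly.

t < u < n < g < k < q < m < h < f < s < p < r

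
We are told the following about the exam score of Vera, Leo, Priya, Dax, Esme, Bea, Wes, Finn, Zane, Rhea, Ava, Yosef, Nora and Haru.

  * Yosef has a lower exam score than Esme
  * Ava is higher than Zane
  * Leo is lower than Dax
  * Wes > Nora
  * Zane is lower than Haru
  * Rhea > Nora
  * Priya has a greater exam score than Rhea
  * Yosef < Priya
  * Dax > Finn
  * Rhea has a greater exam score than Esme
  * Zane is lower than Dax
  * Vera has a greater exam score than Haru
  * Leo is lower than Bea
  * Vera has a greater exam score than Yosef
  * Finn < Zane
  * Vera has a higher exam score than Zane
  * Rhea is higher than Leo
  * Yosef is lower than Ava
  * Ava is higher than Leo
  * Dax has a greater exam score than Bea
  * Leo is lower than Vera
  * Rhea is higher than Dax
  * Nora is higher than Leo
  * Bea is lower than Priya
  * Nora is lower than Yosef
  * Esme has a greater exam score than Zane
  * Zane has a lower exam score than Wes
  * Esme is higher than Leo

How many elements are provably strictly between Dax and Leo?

1

The relations place Leo below Dax. An element lies strictly between them when it is forced above Leo and also forced below Dax.
Above Leo: {Bea, Nora, Yosef, Esme, Rhea, Wes, Vera, Ava, Priya}. Below Dax: {Finn, Zane, Bea}.
Intersection: {Bea} — 1.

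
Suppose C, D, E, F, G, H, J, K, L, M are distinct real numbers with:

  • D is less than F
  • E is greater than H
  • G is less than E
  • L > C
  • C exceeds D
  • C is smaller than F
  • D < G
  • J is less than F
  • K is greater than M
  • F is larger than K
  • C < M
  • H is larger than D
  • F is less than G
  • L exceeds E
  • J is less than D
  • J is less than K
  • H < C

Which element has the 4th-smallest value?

C

Chaining the given pairs: J < D < H < C < M < K < F < G < E < L.
Counting 4 from the smallest end gives C.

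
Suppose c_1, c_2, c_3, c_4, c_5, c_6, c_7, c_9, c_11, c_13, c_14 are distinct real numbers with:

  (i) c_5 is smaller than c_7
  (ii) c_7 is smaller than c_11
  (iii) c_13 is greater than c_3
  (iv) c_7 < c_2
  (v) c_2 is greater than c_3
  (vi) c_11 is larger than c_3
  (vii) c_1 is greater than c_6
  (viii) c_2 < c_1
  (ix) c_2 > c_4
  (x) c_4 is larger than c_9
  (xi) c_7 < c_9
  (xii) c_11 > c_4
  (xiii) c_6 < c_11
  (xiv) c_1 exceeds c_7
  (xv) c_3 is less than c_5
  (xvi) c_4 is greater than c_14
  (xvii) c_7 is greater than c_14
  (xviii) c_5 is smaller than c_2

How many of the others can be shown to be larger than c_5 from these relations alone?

Directly above c_5: c_7, c_2.
One step further: c_9, c_11, c_1 (5 so far).
One step further: c_4 (6 so far).
Nothing else is reachable above c_5; 6 in all.

6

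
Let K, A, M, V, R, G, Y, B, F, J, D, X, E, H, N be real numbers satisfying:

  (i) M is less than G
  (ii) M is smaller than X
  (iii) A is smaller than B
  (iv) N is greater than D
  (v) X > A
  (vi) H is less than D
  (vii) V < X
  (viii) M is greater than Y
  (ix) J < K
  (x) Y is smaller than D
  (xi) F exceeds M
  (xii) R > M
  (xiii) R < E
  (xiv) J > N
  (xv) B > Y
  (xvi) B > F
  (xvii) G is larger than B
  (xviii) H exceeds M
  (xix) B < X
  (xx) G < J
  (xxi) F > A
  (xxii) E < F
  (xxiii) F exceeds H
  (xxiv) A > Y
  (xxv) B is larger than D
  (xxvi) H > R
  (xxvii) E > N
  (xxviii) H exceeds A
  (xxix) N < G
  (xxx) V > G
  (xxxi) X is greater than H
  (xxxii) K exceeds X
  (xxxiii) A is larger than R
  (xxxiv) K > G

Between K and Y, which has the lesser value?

Y

Y < M < R < A < H < D < N < E < F < B < G < V < X < K, by transitivity through M, R, A, H, D, N, E, F, B, G, V, X.
So Y < K; Y is the smaller of the two.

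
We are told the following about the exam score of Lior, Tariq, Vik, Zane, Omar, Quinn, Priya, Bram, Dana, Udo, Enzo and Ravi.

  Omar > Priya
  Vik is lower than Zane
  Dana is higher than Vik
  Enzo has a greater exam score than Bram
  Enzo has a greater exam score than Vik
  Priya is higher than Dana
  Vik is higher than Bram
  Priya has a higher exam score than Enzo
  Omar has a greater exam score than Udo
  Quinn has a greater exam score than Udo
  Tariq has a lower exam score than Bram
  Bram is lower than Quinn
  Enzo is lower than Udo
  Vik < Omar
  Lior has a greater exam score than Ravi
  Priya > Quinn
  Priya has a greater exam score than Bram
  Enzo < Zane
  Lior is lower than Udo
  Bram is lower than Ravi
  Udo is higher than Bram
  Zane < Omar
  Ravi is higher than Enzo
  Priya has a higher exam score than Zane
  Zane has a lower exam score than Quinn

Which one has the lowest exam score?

Tariq

Chaining upward from Tariq: directly above it, Bram; then Vik, Enzo, Ravi, Udo, Quinn, Priya; then Dana, Lior, Zane, Omar.
That covers every other element, and nothing is given below Tariq, so Tariq is the lowest exam score.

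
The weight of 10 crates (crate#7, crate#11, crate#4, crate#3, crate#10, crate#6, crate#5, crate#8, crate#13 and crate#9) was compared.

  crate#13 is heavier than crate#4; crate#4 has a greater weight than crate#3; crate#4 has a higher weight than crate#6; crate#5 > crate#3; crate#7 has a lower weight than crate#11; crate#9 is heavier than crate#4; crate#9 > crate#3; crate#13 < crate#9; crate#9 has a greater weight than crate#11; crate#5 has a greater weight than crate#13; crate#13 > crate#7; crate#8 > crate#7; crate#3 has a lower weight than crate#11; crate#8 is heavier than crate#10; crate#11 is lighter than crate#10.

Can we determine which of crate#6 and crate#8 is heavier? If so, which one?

Following every chain through crate#6: above crate#6 we get crate#4, crate#13, crate#9, crate#5.
crate#8 is not reached, and no chain runs the other way from crate#8 to crate#6.
So the given relations leave the order of crate#6 and crate#8 undetermined.

undetermined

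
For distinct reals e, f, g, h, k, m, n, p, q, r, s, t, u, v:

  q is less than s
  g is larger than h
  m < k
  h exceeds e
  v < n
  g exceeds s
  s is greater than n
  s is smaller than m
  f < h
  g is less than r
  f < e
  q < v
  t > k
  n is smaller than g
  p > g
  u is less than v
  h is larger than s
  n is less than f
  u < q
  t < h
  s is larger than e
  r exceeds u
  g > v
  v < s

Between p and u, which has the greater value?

Following the relations from u: u < q < v < n < f < e < s < m < k < t < h < g < p.
So u < p; p is the larger of the two.

p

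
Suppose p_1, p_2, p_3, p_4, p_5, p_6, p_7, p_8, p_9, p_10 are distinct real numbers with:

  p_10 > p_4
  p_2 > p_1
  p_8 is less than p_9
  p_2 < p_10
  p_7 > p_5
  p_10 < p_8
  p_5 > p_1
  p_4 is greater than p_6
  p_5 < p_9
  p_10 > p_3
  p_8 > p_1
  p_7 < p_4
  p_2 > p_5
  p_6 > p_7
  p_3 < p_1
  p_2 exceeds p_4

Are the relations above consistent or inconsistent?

The single ordering p_3 < p_1 < p_5 < p_7 < p_6 < p_4 < p_2 < p_10 < p_8 < p_9 satisfies every listed relation, so no contradiction arises.

consistent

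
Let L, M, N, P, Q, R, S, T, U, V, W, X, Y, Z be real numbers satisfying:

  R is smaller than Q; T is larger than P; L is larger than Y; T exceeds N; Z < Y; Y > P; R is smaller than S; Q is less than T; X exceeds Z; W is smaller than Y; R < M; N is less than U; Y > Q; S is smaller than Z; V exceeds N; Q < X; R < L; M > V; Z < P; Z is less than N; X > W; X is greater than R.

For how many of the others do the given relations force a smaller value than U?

The elements the relations force below U are R, S, Z, N — no chain reaches any other.
That is 4.

4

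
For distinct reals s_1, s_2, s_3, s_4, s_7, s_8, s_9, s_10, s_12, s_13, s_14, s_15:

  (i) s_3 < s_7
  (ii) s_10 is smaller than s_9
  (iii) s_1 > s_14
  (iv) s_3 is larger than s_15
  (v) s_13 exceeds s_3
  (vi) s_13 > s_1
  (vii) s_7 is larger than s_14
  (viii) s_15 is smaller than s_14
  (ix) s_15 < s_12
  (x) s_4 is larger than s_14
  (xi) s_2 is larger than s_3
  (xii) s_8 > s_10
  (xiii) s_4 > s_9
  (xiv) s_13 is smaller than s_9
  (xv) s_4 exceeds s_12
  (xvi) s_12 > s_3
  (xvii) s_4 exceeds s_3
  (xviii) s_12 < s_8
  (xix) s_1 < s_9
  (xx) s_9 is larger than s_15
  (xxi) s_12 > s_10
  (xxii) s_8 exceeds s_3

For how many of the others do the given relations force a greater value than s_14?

5

Directly above s_14: s_7, s_1, s_4.
One step further: s_13, s_9 (5 so far).
No other element is forced above s_14 by the given relations, so the count is 5.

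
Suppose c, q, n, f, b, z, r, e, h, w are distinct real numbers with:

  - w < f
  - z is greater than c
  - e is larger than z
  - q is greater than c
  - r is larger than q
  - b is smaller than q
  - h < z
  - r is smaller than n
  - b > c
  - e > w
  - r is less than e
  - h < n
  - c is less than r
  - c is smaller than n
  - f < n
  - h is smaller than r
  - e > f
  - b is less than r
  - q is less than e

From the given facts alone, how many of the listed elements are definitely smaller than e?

8

From e the given relations immediately reach w, f, q, r, z.
From those, c, h, b — 8 in total.
No other element is forced below e by the given relations, so the count is 8.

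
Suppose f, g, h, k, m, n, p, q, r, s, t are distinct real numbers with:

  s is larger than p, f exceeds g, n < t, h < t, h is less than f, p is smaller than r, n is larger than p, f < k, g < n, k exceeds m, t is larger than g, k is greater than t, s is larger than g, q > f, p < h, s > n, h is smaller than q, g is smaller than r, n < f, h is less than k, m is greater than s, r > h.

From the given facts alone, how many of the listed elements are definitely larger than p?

The elements the relations force above p are h, n, t, r, f, s, m, q, k — no chain reaches any other.
That is 9.

9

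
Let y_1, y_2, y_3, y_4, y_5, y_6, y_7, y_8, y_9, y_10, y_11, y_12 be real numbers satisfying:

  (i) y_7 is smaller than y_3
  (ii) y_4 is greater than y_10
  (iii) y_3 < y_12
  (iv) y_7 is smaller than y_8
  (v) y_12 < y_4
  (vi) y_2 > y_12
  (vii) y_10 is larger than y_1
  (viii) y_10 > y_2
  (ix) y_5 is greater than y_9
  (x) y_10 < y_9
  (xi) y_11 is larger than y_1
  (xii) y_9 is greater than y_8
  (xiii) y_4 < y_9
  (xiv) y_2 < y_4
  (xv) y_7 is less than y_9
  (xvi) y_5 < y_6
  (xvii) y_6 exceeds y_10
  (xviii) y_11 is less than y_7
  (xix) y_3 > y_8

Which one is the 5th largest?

Piecing the relations together gives one ordering: y_1 < y_11 < y_7 < y_8 < y_3 < y_12 < y_2 < y_10 < y_4 < y_9 < y_5 < y_6.
The 5th largest is y_10.

y_10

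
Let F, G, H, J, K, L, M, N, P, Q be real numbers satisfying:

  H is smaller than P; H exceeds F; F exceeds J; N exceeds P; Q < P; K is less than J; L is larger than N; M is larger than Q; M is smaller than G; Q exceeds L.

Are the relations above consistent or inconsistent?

Chaining the given relations yields P < N < L < Q, so P < Q. But one relation states Q < P. These cannot both hold.

inconsistent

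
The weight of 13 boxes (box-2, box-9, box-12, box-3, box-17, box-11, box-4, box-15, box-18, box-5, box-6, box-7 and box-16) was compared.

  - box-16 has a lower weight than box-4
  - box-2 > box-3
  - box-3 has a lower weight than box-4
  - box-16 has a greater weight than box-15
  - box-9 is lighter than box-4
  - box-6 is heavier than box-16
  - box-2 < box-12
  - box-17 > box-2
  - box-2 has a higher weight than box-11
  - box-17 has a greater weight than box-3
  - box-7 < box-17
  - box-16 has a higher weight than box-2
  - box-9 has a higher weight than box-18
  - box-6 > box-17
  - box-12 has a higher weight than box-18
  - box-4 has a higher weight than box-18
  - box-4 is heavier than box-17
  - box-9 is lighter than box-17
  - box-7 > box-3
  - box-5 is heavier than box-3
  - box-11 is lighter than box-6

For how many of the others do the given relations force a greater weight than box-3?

8

The elements the relations force above box-3 are box-5, box-2, box-7, box-17, box-16, box-12, box-4, box-6 — no chain reaches any other.
That is 8.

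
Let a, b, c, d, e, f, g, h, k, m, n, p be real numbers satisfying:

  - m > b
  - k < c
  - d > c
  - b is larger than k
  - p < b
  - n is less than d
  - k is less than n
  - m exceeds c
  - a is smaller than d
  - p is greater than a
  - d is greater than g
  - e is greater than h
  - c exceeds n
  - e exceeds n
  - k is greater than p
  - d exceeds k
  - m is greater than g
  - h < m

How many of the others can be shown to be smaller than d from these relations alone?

The elements the relations force below d are a, p, k, n, g, c — no chain reaches any other.
That is 6.

6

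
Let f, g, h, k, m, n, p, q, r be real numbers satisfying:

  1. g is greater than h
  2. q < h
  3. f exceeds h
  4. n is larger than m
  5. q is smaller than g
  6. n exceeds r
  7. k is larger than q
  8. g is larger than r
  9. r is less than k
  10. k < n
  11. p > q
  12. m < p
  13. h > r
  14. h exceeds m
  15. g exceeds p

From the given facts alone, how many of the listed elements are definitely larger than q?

From q the given relations immediately reach p, h, k, g.
From those, f, n — 6 in total.
No other element is forced above q by the given relations, so the count is 6.

6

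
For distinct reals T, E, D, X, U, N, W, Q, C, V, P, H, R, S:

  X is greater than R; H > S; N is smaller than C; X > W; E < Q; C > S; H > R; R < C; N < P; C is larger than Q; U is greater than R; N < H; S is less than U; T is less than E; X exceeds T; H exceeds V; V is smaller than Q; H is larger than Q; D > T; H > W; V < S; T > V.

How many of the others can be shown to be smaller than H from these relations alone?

From H the given relations immediately reach V, R, W, N, S, Q.
From those, E — 7 in total.
From those, T — 8 in total.
Nothing else is reachable below H; 8 in all.

8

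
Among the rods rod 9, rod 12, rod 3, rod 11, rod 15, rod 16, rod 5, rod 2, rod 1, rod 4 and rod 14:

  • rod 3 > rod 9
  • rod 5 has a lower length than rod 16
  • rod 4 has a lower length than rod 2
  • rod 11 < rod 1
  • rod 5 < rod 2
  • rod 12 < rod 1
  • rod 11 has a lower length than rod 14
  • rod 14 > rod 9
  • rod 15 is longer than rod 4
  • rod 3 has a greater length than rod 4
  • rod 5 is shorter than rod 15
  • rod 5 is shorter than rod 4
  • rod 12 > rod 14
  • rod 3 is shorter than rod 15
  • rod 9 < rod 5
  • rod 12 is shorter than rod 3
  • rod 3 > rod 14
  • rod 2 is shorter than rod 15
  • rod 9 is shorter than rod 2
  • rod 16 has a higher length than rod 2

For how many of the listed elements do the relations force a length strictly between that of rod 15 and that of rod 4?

2

The relations place rod 4 below rod 15. An element lies strictly between them when it is forced above rod 4 and also forced below rod 15.
Above rod 4: {rod 2, rod 3, rod 16}. Below rod 15: {rod 11, rod 9, rod 14, rod 12, rod 5, rod 2, rod 3}.
Intersection: {rod 2, rod 3} — 2.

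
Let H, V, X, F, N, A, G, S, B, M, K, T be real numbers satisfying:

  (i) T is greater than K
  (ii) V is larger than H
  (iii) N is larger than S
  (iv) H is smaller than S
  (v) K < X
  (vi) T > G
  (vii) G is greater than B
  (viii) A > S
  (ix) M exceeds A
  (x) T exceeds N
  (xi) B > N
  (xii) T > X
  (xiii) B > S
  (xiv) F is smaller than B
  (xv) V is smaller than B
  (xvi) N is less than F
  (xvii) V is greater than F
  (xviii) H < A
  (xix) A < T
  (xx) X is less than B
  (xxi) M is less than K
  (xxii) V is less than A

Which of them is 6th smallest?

The consecutive relations fix a unique order: H < S < N < F < V < A < M < K < X < B < G < T.
The 6th smallest is A.

A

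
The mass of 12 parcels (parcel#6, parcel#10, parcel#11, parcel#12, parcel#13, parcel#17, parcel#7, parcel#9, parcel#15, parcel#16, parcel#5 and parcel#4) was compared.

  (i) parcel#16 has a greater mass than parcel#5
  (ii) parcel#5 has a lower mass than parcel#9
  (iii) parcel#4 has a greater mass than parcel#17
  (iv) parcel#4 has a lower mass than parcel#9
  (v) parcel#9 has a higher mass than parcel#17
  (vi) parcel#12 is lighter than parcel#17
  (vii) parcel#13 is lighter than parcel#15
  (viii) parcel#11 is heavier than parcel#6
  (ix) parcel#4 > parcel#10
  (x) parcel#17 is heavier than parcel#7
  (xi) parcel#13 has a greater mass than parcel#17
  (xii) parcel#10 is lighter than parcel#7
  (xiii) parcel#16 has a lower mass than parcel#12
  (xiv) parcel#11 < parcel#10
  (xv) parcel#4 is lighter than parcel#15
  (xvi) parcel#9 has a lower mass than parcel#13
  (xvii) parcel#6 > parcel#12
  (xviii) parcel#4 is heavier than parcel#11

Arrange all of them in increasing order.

Nothing is placed below parcel#5, so it is least; from there parcel#5 < parcel#16; parcel#16 < parcel#12; parcel#12 < parcel#6; parcel#6 < parcel#11; parcel#11 < parcel#10; parcel#10 < parcel#7; parcel#7 < parcel#17; parcel#17 < parcel#4; parcel#4 < parcel#9; parcel#9 < parcel#13; parcel#13 < parcel#15, each given directly.

parcel#5 < parcel#16 < parcel#12 < parcel#6 < parcel#11 < parcel#10 < parcel#7 < parcel#17 < parcel#4 < parcel#9 < parcel#13 < parcel#15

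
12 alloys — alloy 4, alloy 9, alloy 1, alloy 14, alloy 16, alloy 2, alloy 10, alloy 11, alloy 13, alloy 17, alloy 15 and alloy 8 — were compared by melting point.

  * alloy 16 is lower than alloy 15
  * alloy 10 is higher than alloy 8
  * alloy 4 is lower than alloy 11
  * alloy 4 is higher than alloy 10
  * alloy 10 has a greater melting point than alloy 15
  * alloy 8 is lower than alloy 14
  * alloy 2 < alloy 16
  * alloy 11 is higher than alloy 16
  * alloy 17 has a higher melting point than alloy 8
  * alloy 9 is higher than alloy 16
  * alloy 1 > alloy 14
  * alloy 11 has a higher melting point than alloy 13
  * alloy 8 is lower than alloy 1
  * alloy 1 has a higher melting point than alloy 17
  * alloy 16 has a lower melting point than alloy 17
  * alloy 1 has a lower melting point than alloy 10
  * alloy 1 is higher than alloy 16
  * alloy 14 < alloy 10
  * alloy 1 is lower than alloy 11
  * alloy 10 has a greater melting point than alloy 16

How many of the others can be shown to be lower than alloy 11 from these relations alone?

The elements the relations force below alloy 11 are alloy 2, alloy 16, alloy 15, alloy 8, alloy 17, alloy 14, alloy 1, alloy 13, alloy 10, alloy 4 — no chain reaches any other.
That is 10.

10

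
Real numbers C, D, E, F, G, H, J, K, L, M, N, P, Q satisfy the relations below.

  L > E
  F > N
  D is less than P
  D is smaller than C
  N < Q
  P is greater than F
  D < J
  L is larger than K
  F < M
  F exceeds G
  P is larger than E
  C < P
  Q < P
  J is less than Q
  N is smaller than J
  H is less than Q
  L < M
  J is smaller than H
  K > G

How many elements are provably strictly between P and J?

2

The relations place J below P. An element lies strictly between them when it is forced above J and also forced below P.
Above J: {H, Q}. Below P: {D, N, C, E, G, F, H, Q}.
Intersection: {H, Q} — 2.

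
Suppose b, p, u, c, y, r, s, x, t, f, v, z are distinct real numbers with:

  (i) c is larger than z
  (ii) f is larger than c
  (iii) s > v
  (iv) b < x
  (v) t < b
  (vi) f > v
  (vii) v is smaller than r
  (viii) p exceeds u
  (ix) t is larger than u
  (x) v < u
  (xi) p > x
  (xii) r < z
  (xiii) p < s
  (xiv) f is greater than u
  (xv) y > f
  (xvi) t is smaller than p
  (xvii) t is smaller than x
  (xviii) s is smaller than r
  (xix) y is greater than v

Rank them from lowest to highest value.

v < u < t < b < x < p < s < r < z < c < f < y

Each adjacent pair is fixed by a given relation: v < u; u < t; t < b; b < x; x < p; p < s; s < r; r < z; z < c; c < f; f < y. Chaining them end to end gives the full order.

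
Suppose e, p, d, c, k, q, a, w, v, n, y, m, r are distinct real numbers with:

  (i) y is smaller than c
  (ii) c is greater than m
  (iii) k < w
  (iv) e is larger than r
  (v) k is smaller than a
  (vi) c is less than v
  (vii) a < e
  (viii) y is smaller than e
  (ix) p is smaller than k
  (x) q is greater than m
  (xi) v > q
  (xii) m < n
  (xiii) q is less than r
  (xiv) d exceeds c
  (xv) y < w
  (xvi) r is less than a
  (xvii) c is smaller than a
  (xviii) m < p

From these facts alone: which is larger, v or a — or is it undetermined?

Following every chain through v: below v we get y, m, c, q.
a is not reached, and no chain runs the other way from a to v.
So the given relations leave the order of v and a undetermined.

undetermined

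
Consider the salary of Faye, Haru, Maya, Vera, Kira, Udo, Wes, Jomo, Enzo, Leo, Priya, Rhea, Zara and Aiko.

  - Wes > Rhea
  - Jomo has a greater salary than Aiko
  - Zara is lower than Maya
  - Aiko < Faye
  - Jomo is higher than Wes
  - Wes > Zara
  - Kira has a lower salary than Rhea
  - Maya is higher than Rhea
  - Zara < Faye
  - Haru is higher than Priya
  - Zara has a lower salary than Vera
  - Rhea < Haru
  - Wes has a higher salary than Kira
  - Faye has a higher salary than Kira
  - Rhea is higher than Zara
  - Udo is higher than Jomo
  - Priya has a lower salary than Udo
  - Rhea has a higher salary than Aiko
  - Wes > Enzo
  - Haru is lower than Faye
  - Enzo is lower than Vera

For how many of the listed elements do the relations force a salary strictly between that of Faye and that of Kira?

2

Chaining upward from Kira reaches: Rhea, Wes, Haru, Maya, Jomo, Udo.
Chaining downward from Faye reaches: Priya, Zara, Aiko, Rhea, Haru.
Strictly between Kira and Faye are those in both lists: Rhea, Haru — 2 elements.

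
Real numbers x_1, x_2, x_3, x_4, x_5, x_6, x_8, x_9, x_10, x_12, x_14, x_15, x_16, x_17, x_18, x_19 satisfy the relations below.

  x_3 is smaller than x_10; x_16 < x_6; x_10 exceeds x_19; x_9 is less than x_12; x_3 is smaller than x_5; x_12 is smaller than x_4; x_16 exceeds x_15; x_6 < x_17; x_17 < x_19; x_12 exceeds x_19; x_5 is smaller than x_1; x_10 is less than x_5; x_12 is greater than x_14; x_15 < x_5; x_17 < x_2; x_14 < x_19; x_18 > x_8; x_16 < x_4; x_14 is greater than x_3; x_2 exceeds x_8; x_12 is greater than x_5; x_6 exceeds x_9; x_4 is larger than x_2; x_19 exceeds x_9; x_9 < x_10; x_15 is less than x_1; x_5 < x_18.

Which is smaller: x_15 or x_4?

x_15

x_15 < x_16 and x_16 < x_6 give x_15 < x_6.
With x_6 < x_17: x_15 < x_16 < x_6 < x_17.
Then x_17 < x_19 extends the chain to x_19.
Then x_19 < x_10 extends the chain to x_10.
Then x_10 < x_5 extends the chain to x_5.
With x_5 < x_12: x_15 < x_16 < x_6 < x_17 < x_19 < x_10 < x_5 < x_12.
With x_12 < x_4: x_15 < x_16 < x_6 < x_17 < x_19 < x_10 < x_5 < x_12 < x_4.
So x_15 < x_4; x_15 is the smaller of the two.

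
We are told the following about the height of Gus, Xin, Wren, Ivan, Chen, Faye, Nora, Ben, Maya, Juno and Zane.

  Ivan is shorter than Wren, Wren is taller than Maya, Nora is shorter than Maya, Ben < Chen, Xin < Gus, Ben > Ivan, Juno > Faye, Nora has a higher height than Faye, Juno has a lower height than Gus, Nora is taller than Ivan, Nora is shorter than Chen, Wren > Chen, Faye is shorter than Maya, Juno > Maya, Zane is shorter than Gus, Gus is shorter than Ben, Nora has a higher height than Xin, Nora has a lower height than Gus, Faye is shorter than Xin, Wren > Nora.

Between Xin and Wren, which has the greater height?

Wren

The relevant relations are Xin < Nora; Nora < Maya; Maya < Juno; Juno < Gus; Gus < Ben; Ben < Chen; Chen < Wren.
Together: Xin < Nora < Maya < Juno < Gus < Ben < Chen < Wren.
So Xin < Wren; Wren is the taller of the two.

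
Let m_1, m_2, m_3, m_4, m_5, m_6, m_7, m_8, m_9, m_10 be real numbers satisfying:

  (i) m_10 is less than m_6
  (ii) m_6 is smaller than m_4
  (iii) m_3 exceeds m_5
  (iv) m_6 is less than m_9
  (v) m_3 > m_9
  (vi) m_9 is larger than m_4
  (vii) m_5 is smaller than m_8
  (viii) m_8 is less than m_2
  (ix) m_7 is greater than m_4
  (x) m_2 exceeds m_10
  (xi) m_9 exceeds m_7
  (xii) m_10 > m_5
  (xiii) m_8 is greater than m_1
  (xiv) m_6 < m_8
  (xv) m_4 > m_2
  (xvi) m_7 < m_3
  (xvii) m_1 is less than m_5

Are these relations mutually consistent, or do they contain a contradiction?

Every relation is compatible with m_1 < m_5 < m_10 < m_6 < m_8 < m_2 < m_4 < m_7 < m_9 < m_3; the set is consistent.

consistent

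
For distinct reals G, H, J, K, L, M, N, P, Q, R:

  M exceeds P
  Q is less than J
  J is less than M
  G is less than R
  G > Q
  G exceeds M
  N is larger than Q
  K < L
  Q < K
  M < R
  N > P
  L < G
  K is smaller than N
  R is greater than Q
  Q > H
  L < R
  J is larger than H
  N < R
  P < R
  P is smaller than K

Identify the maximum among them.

R

P is not greatest since P < N; H is not greatest since H < J; Q is not greatest since Q < N; J is not greatest since J < M; K is not greatest since K < N; N is not greatest since N < R; M is not greatest since M < G; L is not greatest since L < R; G is not greatest since G < R.
Only R has nothing above it, so R is the maximum.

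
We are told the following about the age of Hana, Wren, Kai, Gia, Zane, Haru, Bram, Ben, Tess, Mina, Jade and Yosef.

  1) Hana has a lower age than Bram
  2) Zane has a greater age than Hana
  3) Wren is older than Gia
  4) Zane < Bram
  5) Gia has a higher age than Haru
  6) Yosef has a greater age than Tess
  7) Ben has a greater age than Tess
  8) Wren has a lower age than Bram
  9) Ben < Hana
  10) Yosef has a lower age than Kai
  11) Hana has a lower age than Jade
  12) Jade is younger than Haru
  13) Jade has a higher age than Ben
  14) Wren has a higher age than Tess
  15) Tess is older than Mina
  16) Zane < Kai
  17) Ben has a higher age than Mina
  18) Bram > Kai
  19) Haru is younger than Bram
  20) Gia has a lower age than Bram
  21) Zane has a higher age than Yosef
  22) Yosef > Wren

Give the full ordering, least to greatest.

Mina < Tess < Ben < Hana < Jade < Haru < Gia < Wren < Yosef < Zane < Kai < Bram

The consecutive links are each given: Mina < Tess; Tess < Ben; Ben < Hana; Hana < Jade; Jade < Haru; Haru < Gia; Gia < Wren; Wren < Yosef; Yosef < Zane; Zane < Kai; Kai < Bram.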